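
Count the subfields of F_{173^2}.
F_{173^2} has 2 subfields

The subfields of F_{p^n} are exactly the fields F_{p^d} for d | n (each is the fixed field of the unique index-d subgroup of Gal(F_{p^n}/F_p) ≅ Z/nZ). The divisors of n = 2 are {1, 2}, giving 2 subfields: F_{173^1}, F_{173^2}.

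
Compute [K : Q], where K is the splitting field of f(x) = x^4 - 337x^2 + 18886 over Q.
[K : Q] = 4

Solving the quadratic in x^2: x^2 = (337 ± √(337^2 - 4·18886))/2 = (337 ± √38025)/2 = (337 ± 195)/2, giving x^2 = 71 or x^2 = 266. So f(x) = (x^2 - 71)(x^2 - 266) and the roots of f are ±√71, ±√266. Hence the splitting field is K = Q(√71, √266). Since 71 and 266 are distinct squarefree integers > 1, their product 18886 is not a perfect square, so √266 ∉ Q(√71). By the tower law [K:Q] = [Q(√71,√266):Q(√71)] · [Q(√71):Q] = 2 · 2 = 4.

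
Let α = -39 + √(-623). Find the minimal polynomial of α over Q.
m_α(x) = x^2 + 78x + 2144

From α + 39 = √(-623), squaring gives (α + 39)^2 = -623, i.e. α^2 + 78α + 1521 = -623, so α^2 + 78α + 2144 = 0. The discriminant of x^2 + 78x + 2144 is (78)^2 - 4·(2144) = 6084 - 8576 = -2492, and 4·(-623) is not a perfect square in Q since -623 is squarefree and ≠ 1. Hence x^2 + 78x + 2144 is irreducible over Q and is the minimal polynomial of α.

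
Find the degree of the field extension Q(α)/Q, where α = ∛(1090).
[Q(α):Q] = 3

The minimal polynomial of α is x^3 - 1090, irreducible over Q since 1090 is not a perfect cube (so x^3 - 1090 has no rational root). Hence [Q(α):Q] = deg(m_α) = 3.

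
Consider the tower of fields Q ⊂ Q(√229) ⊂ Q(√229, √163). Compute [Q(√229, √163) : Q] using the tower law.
[Q(√229, √163) : Q] = 4

[Q(√229):Q] = 2 (min poly x^2 - 229, irreducible since 229 is squarefree > 1). For the top step, suppose √163 ∈ Q(√229), say √163 = c + d√229 with c, d ∈ Q. Squaring: 163 = c^2 + 229d^2 + 2cd√229. Since √229 ∉ Q this forces 2cd = 0. If d = 0 then √163 = c ∈ Q, contradicting 163 squarefree > 1. If c = 0 then 163 = 229d^2, so 229·163 = (229d)^2 is a perfect square in Q — but 229·163 = 37327 is not a perfect square (since 229 and 163 are distinct squarefree integers). Contradiction. Hence √163 ∉ Q(√229), so x^2 - 163 stays irreducible over Q(√229) and [Q(√229, √163) : Q(√229)] = 2. By the tower law, [Q(√229, √163) : Q] = 2 · 2 = 4.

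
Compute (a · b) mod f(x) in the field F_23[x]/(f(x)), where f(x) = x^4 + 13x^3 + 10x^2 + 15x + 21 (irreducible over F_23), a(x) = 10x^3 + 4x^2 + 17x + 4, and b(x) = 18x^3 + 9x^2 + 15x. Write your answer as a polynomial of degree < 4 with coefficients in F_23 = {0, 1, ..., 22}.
a · b ≡ 16x^3 + 14x + 8 (mod f(x))

Multiply in F_23[x]: a(x)·b(x) = (10x^3 + 4x^2 + 17x + 4)·(18x^3 + 9x^2 + 15x) = 19x^6 + x^5 + 9x^4 + 9x^3 + 15x^2 + 14x. This has degree ≥ 4, so divide by f(x) over F_23: 19x^6 + x^5 + 9x^4 + 9x^3 + 15x^2 + 14x = (19x^2 + 7x + 4)·(x^4 + 13x^3 + 10x^2 + 15x + 21) + (16x^3 + 14x + 8). Hence a·b ≡ 16x^3 + 14x + 8 (mod f). (F_23[x]/(f) is a field with 23^4 = 279841 elements since f is irreducible of degree 4.)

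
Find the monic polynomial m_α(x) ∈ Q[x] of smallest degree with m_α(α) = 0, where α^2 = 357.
m_α(x) = x^2 - 357

α satisfies α^2 - 357 = 0, so x^2 - 357 annihilates α. Since d = 357 is squarefree and ≠ 1, it is not a perfect square in Q, so x^2 - 357 has no rational root and is therefore irreducible over Q (a degree-2 polynomial over a field is irreducible iff it has no root). Hence m_α(x) = x^2 - 357.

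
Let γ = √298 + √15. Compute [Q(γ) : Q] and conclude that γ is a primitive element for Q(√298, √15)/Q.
[Q(γ) : Q] = 4 (equivalently, Q(γ) = Q(√298, √15))

Obviously Q(γ) ⊆ Q(√298, √15), and [Q(√298, √15):Q] = 4 (since 298, 15 are distinct squarefree integers > 1 with 4470 not a perfect square). To show equality we compute the minimal polynomial of γ. From γ = √298 + √15: γ^2 = 298 + 2√(4470) + 15 = 313 + 2√(4470), so γ^2 - 313 = 2√(4470); squaring, (γ^2 - 313)^2 = 4·4470, i.e. γ^4 - 626γ^2 + 97969 - 17880 = 0, i.e. γ^4 - 626γ^2 + 80089 = 0. So γ is a root of x^4 - 626x^2 + 80089. This polynomial is irreducible over Q: it has no rational root (each ±√298 ± √15 is irrational), and any factorization into two quadratics over Q would force √(4470) ∈ Q (pairing opposite roots) or √298, √15 ∈ Q (other pairings), all impossible. Hence [Q(γ):Q] = 4 = [Q(√298, √15):Q], so Q(γ) = Q(√298, √15).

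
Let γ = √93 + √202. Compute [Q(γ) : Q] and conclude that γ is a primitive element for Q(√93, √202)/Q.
[Q(γ) : Q] = 4 (equivalently, Q(γ) = Q(√93, √202))

Obviously Q(γ) ⊆ Q(√93, √202), and [Q(√93, √202):Q] = 4 (since 93, 202 are distinct squarefree integers > 1 with 18786 not a perfect square). To show equality we compute the minimal polynomial of γ. From γ = √93 + √202: γ^2 = 93 + 2√(18786) + 202 = 295 + 2√(18786), so γ^2 - 295 = 2√(18786); squaring, (γ^2 - 295)^2 = 4·18786, i.e. γ^4 - 590γ^2 + 87025 - 75144 = 0, i.e. γ^4 - 590γ^2 + 11881 = 0. So γ is a root of x^4 - 590x^2 + 11881. This polynomial is irreducible over Q: it has no rational root (each ±√93 ± √202 is irrational), and any factorization into two quadratics over Q would force √(18786) ∈ Q (pairing opposite roots) or √93, √202 ∈ Q (other pairings), all impossible. Hence [Q(γ):Q] = 4 = [Q(√93, √202):Q], so Q(γ) = Q(√93, √202).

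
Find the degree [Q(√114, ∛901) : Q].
[Q(√114, ∛901) : Q] = 6

Let L = Q(√114, ∛901). Since Q(√114) ⊂ L and [Q(√114):Q] = 2, the tower law gives 2 | [L:Q]. Likewise Q(∛901) ⊂ L with [Q(∛901):Q] = 3 (because 901 is not a perfect cube), so 3 | [L:Q]. As gcd(2,3) = 1, [L:Q] is divisible by 6. Conversely L is generated over Q by √114 and ∛901, so [L:Q] ≤ 2·3 = 6. Therefore [Q(√114, ∛901) : Q] = 6.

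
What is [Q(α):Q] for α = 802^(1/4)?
[Q(α):Q] = 4

α is a root of x^4 - 802. By Eisenstein's criterion at the prime p = 2 (which divides the constant term 802 but p^2 = 4 does not, since 802 is squarefree), x^4 - 802 is irreducible over Q. Hence [Q(α):Q] = 4.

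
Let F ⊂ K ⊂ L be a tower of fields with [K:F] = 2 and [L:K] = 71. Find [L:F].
[L:F] = 142

The tower law says that for any tower of field extensions F ⊂ K ⊂ L with finite degrees, [L:F] = [L:K] · [K:F]. Here this gives [L:F] = 71 · 2 = 142.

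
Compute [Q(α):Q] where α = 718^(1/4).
[Q(α):Q] = 4

α is a root of x^4 - 718. By Eisenstein's criterion at the prime p = 2 (which divides the constant term 718 but p^2 = 4 does not, since 718 is squarefree), x^4 - 718 is irreducible over Q. Hence [Q(α):Q] = 4.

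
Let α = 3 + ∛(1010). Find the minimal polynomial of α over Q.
m_α(x) = x^3 - 9x^2 + 27x - 1037

Set β = α - 3 = ∛(1010), so β^3 = 1010. Then (α - 3)^3 - 1010 = 0, i.e. α is a root of g(x) = (x - 3)^3 - 1010 = x^3 - 9x^2 + 27x - 1037. Since g(x) = h(x - 3) where h(x) = x^3 - 1010, and h is irreducible over Q (because 1010 is not a perfect cube, so h has no rational root, and a monic cubic with no rational root is irreducible), g is also irreducible (irreducibility is preserved under the substitution x → x - 3). Hence m_α(x) = x^3 - 9x^2 + 27x - 1037.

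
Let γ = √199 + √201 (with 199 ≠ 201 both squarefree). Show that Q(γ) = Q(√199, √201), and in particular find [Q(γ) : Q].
[Q(γ) : Q] = 4 (equivalently, Q(γ) = Q(√199, √201))

Obviously Q(γ) ⊆ Q(√199, √201), and [Q(√199, √201):Q] = 4 (since 199, 201 are distinct squarefree integers > 1 with 39999 not a perfect square). To show equality we compute the minimal polynomial of γ. From γ = √199 + √201: γ^2 = 199 + 2√(39999) + 201 = 400 + 2√(39999), so γ^2 - 400 = 2√(39999); squaring, (γ^2 - 400)^2 = 4·39999, i.e. γ^4 - 800γ^2 + 160000 - 159996 = 0, i.e. γ^4 - 800γ^2 + 4 = 0. So γ is a root of x^4 - 800x^2 + 4. This polynomial is irreducible over Q: it has no rational root (each ±√199 ± √201 is irrational), and any factorization into two quadratics over Q would force √(39999) ∈ Q (pairing opposite roots) or √199, √201 ∈ Q (other pairings), all impossible. Hence [Q(γ):Q] = 4 = [Q(√199, √201):Q], so Q(γ) = Q(√199, √201).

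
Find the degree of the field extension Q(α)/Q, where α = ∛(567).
[Q(α):Q] = 3

The minimal polynomial of α is x^3 - 567, irreducible over Q since 567 is not a perfect cube (so x^3 - 567 has no rational root). Hence [Q(α):Q] = deg(m_α) = 3.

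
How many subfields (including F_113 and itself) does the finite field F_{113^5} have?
F_{113^5} has 2 subfields

The subfields of F_{p^n} are exactly the fields F_{p^d} for d | n (each is the fixed field of the unique index-d subgroup of Gal(F_{p^n}/F_p) ≅ Z/nZ). The divisors of n = 5 are {1, 5}, giving 2 subfields: F_{113^1}, F_{113^5}.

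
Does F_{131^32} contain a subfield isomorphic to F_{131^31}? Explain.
No: F_{131^31} is not a subfield of F_{131^32}

F_{p^m} embeds in F_{p^n} iff m | n. Here 31 ∤ 32 (since 32 = 1·31 + 1 with remainder 1 ≠ 0), so F_{131^31} is not a subfield of F_{131^32}. Equivalently: if it were, the tower law would give 31 = [F_{131^31}:F_131] dividing [F_{131^32}:F_131] = 32, contradiction.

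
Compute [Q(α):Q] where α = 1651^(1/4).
[Q(α):Q] = 4

α is a root of x^4 - 1651. By Eisenstein's criterion at the prime p = 13 (which divides the constant term 1651 but p^2 = 169 does not, since 1651 is squarefree), x^4 - 1651 is irreducible over Q. Hence [Q(α):Q] = 4.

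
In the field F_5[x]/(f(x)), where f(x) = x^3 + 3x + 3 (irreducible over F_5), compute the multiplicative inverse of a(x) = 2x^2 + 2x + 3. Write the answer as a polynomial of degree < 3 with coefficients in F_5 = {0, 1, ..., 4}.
a(x)^(-1) ≡ x + 4 (mod f(x))

Since f is irreducible over F_5, F_5[x]/(f) is a field and a(x) ≠ 0 has an inverse. Apply the extended Euclidean algorithm to f(x) and a(x) in F_5[x]: f(x) = (3x + 2)·a(x) + (2). The last nonzero remainder is the constant 2 = gcd(f, a) in F_5. Back-substituting through the division chain expresses 2 = s(x)·a(x) + t(x)·f(x) with s(x) ≡ 2x + 3 (mod f), so (2x + 3)·a(x) ≡ 2 (mod f). Multiplying by 2^(-1) ≡ 3 in F_5 gives a(x)^(-1) ≡ 3·(2x + 3) ≡ x + 4 (mod f). Check: (2x^2 + 2x + 3)·(x + 4) = 2x^3 + x + 2 ≡ 1 (mod x^3 + 3x + 3).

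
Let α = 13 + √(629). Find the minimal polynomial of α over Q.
m_α(x) = x^2 - 26x - 460

From α - 13 = √(629), squaring gives (α - 13)^2 = 629, i.e. α^2 - 26α + 169 = 629, so α^2 - 26α - 460 = 0. The discriminant of x^2 - 26x - 460 is (-26)^2 - 4·(-460) = 676 + 1840 = 2516, and 4·(629) is not a perfect square in Q since 629 is squarefree and ≠ 1. Hence x^2 - 26x - 460 is irreducible over Q and is the minimal polynomial of α.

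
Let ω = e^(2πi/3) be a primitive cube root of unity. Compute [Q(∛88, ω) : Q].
[Q(∛88, ω) : Q] = 6

[Q(∛88):Q] = 3 (min poly x^3 - 88, irreducible since 88 is not a perfect cube). [Q(ω):Q] = 2 (min poly x^2 + x + 1). Since Q(∛88) ⊂ R and ω ∉ R, we have ω ∉ Q(∛88), so x^2 + x + 1 remains irreducible over Q(∛88) and [Q(∛88, ω) : Q(∛88)] = 2. By the tower law, [Q(∛88, ω) : Q] = 3 · 2 = 6. (In fact Q(∛88, ω) is the splitting field of x^3 - 88 over Q.)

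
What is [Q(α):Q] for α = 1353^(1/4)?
[Q(α):Q] = 4

α is a root of x^4 - 1353. By Eisenstein's criterion at the prime p = 3 (which divides the constant term 1353 but p^2 = 9 does not, since 1353 is squarefree), x^4 - 1353 is irreducible over Q. Hence [Q(α):Q] = 4.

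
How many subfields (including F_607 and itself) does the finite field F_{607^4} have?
F_{607^4} has 3 subfields

The subfields of F_{p^n} are exactly the fields F_{p^d} for d | n (each is the fixed field of the unique index-d subgroup of Gal(F_{p^n}/F_p) ≅ Z/nZ). The divisors of n = 4 are {1, 2, 4}, giving 3 subfields: F_{607^1}, F_{607^2}, F_{607^4}.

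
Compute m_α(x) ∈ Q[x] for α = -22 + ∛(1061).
m_α(x) = x^3 + 66x^2 + 1452x + 9587

Set β = α + 22 = ∛(1061), so β^3 = 1061. Then (α + 22)^3 - 1061 = 0, i.e. α is a root of g(x) = (x + 22)^3 - 1061 = x^3 + 66x^2 + 1452x + 9587. Since g(x) = h(x + 22) where h(x) = x^3 - 1061, and h is irreducible over Q (because 1061 is not a perfect cube, so h has no rational root, and a monic cubic with no rational root is irreducible), g is also irreducible (irreducibility is preserved under the substitution x → x + 22). Hence m_α(x) = x^3 + 66x^2 + 1452x + 9587.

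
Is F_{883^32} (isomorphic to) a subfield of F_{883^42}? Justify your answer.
No: F_{883^32} is not a subfield of F_{883^42}

F_{p^m} embeds in F_{p^n} iff m | n. Here 32 ∤ 42 (since 42 = 1·32 + 10 with remainder 10 ≠ 0), so F_{883^32} is not a subfield of F_{883^42}. Equivalently: if it were, the tower law would give 32 = [F_{883^32}:F_883] dividing [F_{883^42}:F_883] = 42, contradiction.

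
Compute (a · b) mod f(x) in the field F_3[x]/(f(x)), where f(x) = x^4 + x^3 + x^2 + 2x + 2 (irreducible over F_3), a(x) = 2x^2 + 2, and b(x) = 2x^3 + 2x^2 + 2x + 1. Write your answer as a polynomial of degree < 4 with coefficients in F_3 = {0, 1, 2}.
a · b ≡ x^3 + x^2 + 2x + 2 (mod f(x))

Multiply in F_3[x]: a(x)·b(x) = (2x^2 + 2)·(2x^3 + 2x^2 + 2x + 1) = x^5 + x^4 + 2x^3 + x + 2. This has degree ≥ 4, so divide by f(x) over F_3: x^5 + x^4 + 2x^3 + x + 2 = (x)·(x^4 + x^3 + x^2 + 2x + 2) + (x^3 + x^2 + 2x + 2). Hence a·b ≡ x^3 + x^2 + 2x + 2 (mod f). (F_3[x]/(f) is a field with 3^4 = 81 elements since f is irreducible of degree 4.)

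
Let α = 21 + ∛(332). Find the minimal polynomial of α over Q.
m_α(x) = x^3 - 63x^2 + 1323x - 9593

Set β = α - 21 = ∛(332), so β^3 = 332. Then (α - 21)^3 - 332 = 0, i.e. α is a root of g(x) = (x - 21)^3 - 332 = x^3 - 63x^2 + 1323x - 9593. Since g(x) = h(x - 21) where h(x) = x^3 - 332, and h is irreducible over Q (because 332 is not a perfect cube, so h has no rational root, and a monic cubic with no rational root is irreducible), g is also irreducible (irreducibility is preserved under the substitution x → x - 21). Hence m_α(x) = x^3 - 63x^2 + 1323x - 9593.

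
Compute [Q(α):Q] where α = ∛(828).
[Q(α):Q] = 3

The minimal polynomial of α is x^3 - 828, irreducible over Q since 828 is not a perfect cube (so x^3 - 828 has no rational root). Hence [Q(α):Q] = deg(m_α) = 3.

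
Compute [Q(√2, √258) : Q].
[Q(√2, √258) : Q] = 4

[Q(√2):Q] = 2 (min poly x^2 - 2, irreducible since 2 is squarefree > 1). For the top step, suppose √258 ∈ Q(√2), say √258 = c + d√2 with c, d ∈ Q. Squaring: 258 = c^2 + 2d^2 + 2cd√2. Since √2 ∉ Q this forces 2cd = 0. If d = 0 then √258 = c ∈ Q, contradicting 258 squarefree > 1. If c = 0 then 258 = 2d^2, so 2·258 = (2d)^2 is a perfect square in Q — but 2·258 = 516 is not a perfect square (since 2 and 258 are distinct squarefree integers). Contradiction. Hence √258 ∉ Q(√2), so x^2 - 258 stays irreducible over Q(√2) and [Q(√2, √258) : Q(√2)] = 2. By the tower law, [Q(√2, √258) : Q] = 2 · 2 = 4.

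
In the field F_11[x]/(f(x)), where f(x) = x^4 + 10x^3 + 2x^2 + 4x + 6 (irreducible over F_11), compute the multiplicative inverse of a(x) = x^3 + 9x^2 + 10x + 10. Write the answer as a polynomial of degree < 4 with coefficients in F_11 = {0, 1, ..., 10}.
a(x)^(-1) ≡ 10x^3 + 8x^2 + 6x + 9 (mod f(x))

Since f is irreducible over F_11, F_11[x]/(f) is a field and a(x) ≠ 0 has an inverse. Apply the extended Euclidean algorithm to f(x) and a(x) in F_11[x]: f(x) = (x + 1)·a(x) + (5x^2 + 6x + 7);  a(x) = (9x + 2)·(5x^2 + 6x + 7) + (x + 7);  (5x^2 + 6x + 7) = (5x + 4)·(x + 7) + (1). The last nonzero remainder is the constant 1 = gcd(f, a) in F_11. Back-substituting through the division chain expresses 1 = s(x)·a(x) + t(x)·f(x) with s(x) ≡ 10x^3 + 8x^2 + 6x + 9 (mod f), so a(x)^(-1) ≡ s(x) = 10x^3 + 8x^2 + 6x + 9 (mod f). Check: (x^3 + 9x^2 + 10x + 10)·(10x^3 + 8x^2 + 6x + 9) = 10x^6 + 10x^5 + 2x^4 + x^3 + x^2 + 7x + 2 ≡ 1 (mod x^4 + 10x^3 + 2x^2 + 4x + 6).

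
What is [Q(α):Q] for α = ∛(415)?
[Q(α):Q] = 3

The minimal polynomial of α is x^3 - 415, irreducible over Q since 415 is not a perfect cube (so x^3 - 415 has no rational root). Hence [Q(α):Q] = deg(m_α) = 3.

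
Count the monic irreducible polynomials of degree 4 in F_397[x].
There are 6210109818 monic irreducible polynomials of degree 4 over F_397

Each element of F_{397^4} that lies in no proper subfield is a root of exactly one monic irreducible of degree 4 over F_397, and each such polynomial has 4 distinct roots in F_{397^4}. By Möbius inversion the count is N_397(4) = (1/4) Σ_{d|4} μ(4/d) · 397^d = (1/4)(μ(4)·397^1 + μ(2)·397^2 + μ(1)·397^4) = 24840439272/4 = 6210109818.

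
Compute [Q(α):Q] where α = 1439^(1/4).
[Q(α):Q] = 4

α is a root of x^4 - 1439. By Eisenstein's criterion at the prime p = 1439 (which divides the constant term 1439 but p^2 = 2070721 does not, since 1439 is squarefree), x^4 - 1439 is irreducible over Q. Hence [Q(α):Q] = 4.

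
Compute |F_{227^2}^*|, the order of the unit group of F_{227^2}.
|F_{227^2}^*| = 51528

F_{227^2} has 227^2 = 51529 elements; its multiplicative group consists of all nonzero elements, so |F_{227^2}^*| = 51529 - 1 = 51528. (It is cyclic since any finite subgroup of the multiplicative group of a field is cyclic.)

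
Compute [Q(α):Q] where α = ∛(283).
[Q(α):Q] = 3

The minimal polynomial of α is x^3 - 283, irreducible over Q since 283 is not a perfect cube (so x^3 - 283 has no rational root). Hence [Q(α):Q] = deg(m_α) = 3.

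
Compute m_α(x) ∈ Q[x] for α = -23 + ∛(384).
m_α(x) = x^3 + 69x^2 + 1587x + 11783

Set β = α + 23 = ∛(384), so β^3 = 384. Then (α + 23)^3 - 384 = 0, i.e. α is a root of g(x) = (x + 23)^3 - 384 = x^3 + 69x^2 + 1587x + 11783. Since g(x) = h(x + 23) where h(x) = x^3 - 384, and h is irreducible over Q (because 384 is not a perfect cube, so h has no rational root, and a monic cubic with no rational root is irreducible), g is also irreducible (irreducibility is preserved under the substitution x → x + 23). Hence m_α(x) = x^3 + 69x^2 + 1587x + 11783.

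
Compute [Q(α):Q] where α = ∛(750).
[Q(α):Q] = 3

The minimal polynomial of α is x^3 - 750, irreducible over Q since 750 is not a perfect cube (so x^3 - 750 has no rational root). Hence [Q(α):Q] = deg(m_α) = 3.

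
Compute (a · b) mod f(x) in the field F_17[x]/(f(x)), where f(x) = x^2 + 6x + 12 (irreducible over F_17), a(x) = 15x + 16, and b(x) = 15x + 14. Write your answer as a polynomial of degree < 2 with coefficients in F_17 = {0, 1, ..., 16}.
a · b ≡ x + 6 (mod f(x))

Multiply in F_17[x]: a(x)·b(x) = (15x + 16)·(15x + 14) = 4x^2 + 8x + 3. This has degree ≥ 2, so divide by f(x) over F_17: 4x^2 + 8x + 3 = (4)·(x^2 + 6x + 12) + (x + 6). Hence a·b ≡ x + 6 (mod f). (F_17[x]/(f) is a field with 17^2 = 289 elements since f is irreducible of degree 2.)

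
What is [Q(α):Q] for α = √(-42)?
[Q(α):Q] = 2

[Q(α):Q] equals the degree of the minimal polynomial of α. Here α^2 = -42 and x^2 + 42 is irreducible (d = -42 is squarefree, ≠ 1, hence not a square), so deg(m_α) = 2. Thus [Q(α):Q] = 2.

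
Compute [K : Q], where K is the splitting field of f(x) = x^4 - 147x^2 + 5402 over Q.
[K : Q] = 4

Solving the quadratic in x^2: x^2 = (147 ± √(147^2 - 4·5402))/2 = (147 ± √1)/2 = (147 ± 1)/2, giving x^2 = 74 or x^2 = 73. So f(x) = (x^2 - 74)(x^2 - 73) and the roots of f are ±√74, ±√73. Hence the splitting field is K = Q(√74, √73). Since 74 and 73 are distinct squarefree integers > 1, their product 5402 is not a perfect square, so √73 ∉ Q(√74). By the tower law [K:Q] = [Q(√74,√73):Q(√74)] · [Q(√74):Q] = 2 · 2 = 4.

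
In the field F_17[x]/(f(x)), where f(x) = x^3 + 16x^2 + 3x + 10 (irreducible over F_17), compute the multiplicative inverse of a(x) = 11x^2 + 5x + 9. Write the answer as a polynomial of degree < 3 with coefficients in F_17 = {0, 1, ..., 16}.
a(x)^(-1) ≡ 3x^2 + 10x (mod f(x))

Since f is irreducible over F_17, F_17[x]/(f) is a field and a(x) ≠ 0 has an inverse. Apply the extended Euclidean algorithm to f(x) and a(x) in F_17[x]: f(x) = (14x + 9)·a(x) + (2x + 14);  a(x) = (14x + 15)·(2x + 14) + (3). The last nonzero remainder is the constant 3 = gcd(f, a) in F_17. Back-substituting through the division chain expresses 3 = s(x)·a(x) + t(x)·f(x) with s(x) ≡ 9x^2 + 13x (mod f), so (9x^2 + 13x)·a(x) ≡ 3 (mod f). Multiplying by 3^(-1) ≡ 6 in F_17 gives a(x)^(-1) ≡ 6·(9x^2 + 13x) ≡ 3x^2 + 10x (mod f). Check: (11x^2 + 5x + 9)·(3x^2 + 10x) = 16x^4 + 6x^3 + 9x^2 + 5x ≡ 1 (mod x^3 + 16x^2 + 3x + 10).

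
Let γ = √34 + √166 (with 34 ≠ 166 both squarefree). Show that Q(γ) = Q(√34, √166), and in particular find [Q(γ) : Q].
[Q(γ) : Q] = 4 (equivalently, Q(γ) = Q(√34, √166))

Obviously Q(γ) ⊆ Q(√34, √166), and [Q(√34, √166):Q] = 4 (since 34, 166 are distinct squarefree integers > 1 with 5644 not a perfect square). To show equality we compute the minimal polynomial of γ. From γ = √34 + √166: γ^2 = 34 + 2√(5644) + 166 = 200 + 2√(5644), so γ^2 - 200 = 2√(5644); squaring, (γ^2 - 200)^2 = 4·5644, i.e. γ^4 - 400γ^2 + 40000 - 22576 = 0, i.e. γ^4 - 400γ^2 + 17424 = 0. So γ is a root of x^4 - 400x^2 + 17424. This polynomial is irreducible over Q: it has no rational root (each ±√34 ± √166 is irrational), and any factorization into two quadratics over Q would force √(5644) ∈ Q (pairing opposite roots) or √34, √166 ∈ Q (other pairings), all impossible. Hence [Q(γ):Q] = 4 = [Q(√34, √166):Q], so Q(γ) = Q(√34, √166).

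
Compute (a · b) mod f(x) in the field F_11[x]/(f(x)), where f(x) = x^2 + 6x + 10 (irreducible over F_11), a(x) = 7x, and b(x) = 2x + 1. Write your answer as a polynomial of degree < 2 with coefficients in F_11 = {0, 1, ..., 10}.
a · b ≡ 3 (mod f(x))

Multiply in F_11[x]: a(x)·b(x) = (7x)·(2x + 1) = 3x^2 + 7x. This has degree ≥ 2, so divide by f(x) over F_11: 3x^2 + 7x = (3)·(x^2 + 6x + 10) + (3). Hence a·b ≡ 3 (mod f). (F_11[x]/(f) is a field with 11^2 = 121 elements since f is irreducible of degree 2.)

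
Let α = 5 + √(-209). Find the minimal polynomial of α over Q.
m_α(x) = x^2 - 10x + 234

From α - 5 = √(-209), squaring gives (α - 5)^2 = -209, i.e. α^2 - 10α + 25 = -209, so α^2 - 10α + 234 = 0. The discriminant of x^2 - 10x + 234 is (-10)^2 - 4·(234) = 100 - 936 = -836, and 4·(-209) is not a perfect square in Q since -209 is squarefree and ≠ 1. Hence x^2 - 10x + 234 is irreducible over Q and is the minimal polynomial of α.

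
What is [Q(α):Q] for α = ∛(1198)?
[Q(α):Q] = 3

The minimal polynomial of α is x^3 - 1198, irreducible over Q since 1198 is not a perfect cube (so x^3 - 1198 has no rational root). Hence [Q(α):Q] = deg(m_α) = 3.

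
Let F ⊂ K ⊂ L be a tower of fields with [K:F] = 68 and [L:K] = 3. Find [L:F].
[L:F] = 204

The tower law says that for any tower of field extensions F ⊂ K ⊂ L with finite degrees, [L:F] = [L:K] · [K:F]. Here this gives [L:F] = 3 · 68 = 204.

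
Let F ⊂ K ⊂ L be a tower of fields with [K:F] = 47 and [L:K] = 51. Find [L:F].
[L:F] = 2397

The tower law says that for any tower of field extensions F ⊂ K ⊂ L with finite degrees, [L:F] = [L:K] · [K:F]. Here this gives [L:F] = 51 · 47 = 2397.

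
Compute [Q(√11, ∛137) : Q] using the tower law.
[Q(√11, ∛137) : Q] = 6

Let L = Q(√11, ∛137). Since Q(√11) ⊂ L and [Q(√11):Q] = 2, the tower law gives 2 | [L:Q]. Likewise Q(∛137) ⊂ L with [Q(∛137):Q] = 3 (because 137 is not a perfect cube), so 3 | [L:Q]. As gcd(2,3) = 1, [L:Q] is divisible by 6. Conversely L is generated over Q by √11 and ∛137, so [L:Q] ≤ 2·3 = 6. Therefore [Q(√11, ∛137) : Q] = 6.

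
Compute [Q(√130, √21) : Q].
[Q(√130, √21) : Q] = 4

[Q(√130):Q] = 2 (min poly x^2 - 130, irreducible since 130 is squarefree > 1). For the top step, suppose √21 ∈ Q(√130), say √21 = c + d√130 with c, d ∈ Q. Squaring: 21 = c^2 + 130d^2 + 2cd√130. Since √130 ∉ Q this forces 2cd = 0. If d = 0 then √21 = c ∈ Q, contradicting 21 squarefree > 1. If c = 0 then 21 = 130d^2, so 130·21 = (130d)^2 is a perfect square in Q — but 130·21 = 2730 is not a perfect square (since 130 and 21 are distinct squarefree integers). Contradiction. Hence √21 ∉ Q(√130), so x^2 - 21 stays irreducible over Q(√130) and [Q(√130, √21) : Q(√130)] = 2. By the tower law, [Q(√130, √21) : Q] = 2 · 2 = 4.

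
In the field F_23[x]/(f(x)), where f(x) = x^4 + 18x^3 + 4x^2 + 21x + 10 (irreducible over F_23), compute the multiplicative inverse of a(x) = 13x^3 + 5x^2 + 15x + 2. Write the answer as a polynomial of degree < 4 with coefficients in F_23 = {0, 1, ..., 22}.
a(x)^(-1) ≡ 18x^3 + 22x^2 + 5x + 5 (mod f(x))

Since f is irreducible over F_23, F_23[x]/(f) is a field and a(x) ≠ 0 has an inverse. Apply the extended Euclidean algorithm to f(x) and a(x) in F_23[x]: f(x) = (16x + 20)·a(x) + (9x^2 + 11x + 16);  a(x) = (4x + 11)·(9x^2 + 11x + 16) + (14x + 10);  (9x^2 + 11x + 16) = (22x + 13)·(14x + 10) + (1). The last nonzero remainder is the constant 1 = gcd(f, a) in F_23. Back-substituting through the division chain expresses 1 = s(x)·a(x) + t(x)·f(x) with s(x) ≡ 18x^3 + 22x^2 + 5x + 5 (mod f), so a(x)^(-1) ≡ s(x) = 18x^3 + 22x^2 + 5x + 5 (mod f). Check: (13x^3 + 5x^2 + 15x + 2)·(18x^3 + 22x^2 + 5x + 5) = 4x^6 + 8x^5 + 8x^4 + 19x^3 + 6x^2 + 16x + 10 ≡ 1 (mod x^4 + 18x^3 + 4x^2 + 21x + 10).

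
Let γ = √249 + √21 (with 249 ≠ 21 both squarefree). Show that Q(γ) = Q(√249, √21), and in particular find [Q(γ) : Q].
[Q(γ) : Q] = 4 (equivalently, Q(γ) = Q(√249, √21))

Obviously Q(γ) ⊆ Q(√249, √21), and [Q(√249, √21):Q] = 4 (since 249, 21 are distinct squarefree integers > 1 with 5229 not a perfect square). To show equality we compute the minimal polynomial of γ. From γ = √249 + √21: γ^2 = 249 + 2√(5229) + 21 = 270 + 2√(5229), so γ^2 - 270 = 2√(5229); squaring, (γ^2 - 270)^2 = 4·5229, i.e. γ^4 - 540γ^2 + 72900 - 20916 = 0, i.e. γ^4 - 540γ^2 + 51984 = 0. So γ is a root of x^4 - 540x^2 + 51984. This polynomial is irreducible over Q: it has no rational root (each ±√249 ± √21 is irrational), and any factorization into two quadratics over Q would force √(5229) ∈ Q (pairing opposite roots) or √249, √21 ∈ Q (other pairings), all impossible. Hence [Q(γ):Q] = 4 = [Q(√249, √21):Q], so Q(γ) = Q(√249, √21).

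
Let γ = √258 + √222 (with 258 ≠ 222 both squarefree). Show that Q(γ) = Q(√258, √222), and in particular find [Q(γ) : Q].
[Q(γ) : Q] = 4 (equivalently, Q(γ) = Q(√258, √222))

Obviously Q(γ) ⊆ Q(√258, √222), and [Q(√258, √222):Q] = 4 (since 258, 222 are distinct squarefree integers > 1 with 57276 not a perfect square). To show equality we compute the minimal polynomial of γ. From γ = √258 + √222: γ^2 = 258 + 2√(57276) + 222 = 480 + 2√(57276), so γ^2 - 480 = 2√(57276); squaring, (γ^2 - 480)^2 = 4·57276, i.e. γ^4 - 960γ^2 + 230400 - 229104 = 0, i.e. γ^4 - 960γ^2 + 1296 = 0. So γ is a root of x^4 - 960x^2 + 1296. This polynomial is irreducible over Q: it has no rational root (each ±√258 ± √222 is irrational), and any factorization into two quadratics over Q would force √(57276) ∈ Q (pairing opposite roots) or √258, √222 ∈ Q (other pairings), all impossible. Hence [Q(γ):Q] = 4 = [Q(√258, √222):Q], so Q(γ) = Q(√258, √222).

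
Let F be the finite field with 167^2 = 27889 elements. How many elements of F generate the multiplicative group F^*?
There are φ(27888) = 7872 primitive elements

F_q^* is cyclic of order q - 1 = 27888. A cyclic group of order m has exactly φ(m) generators. Here m = 27888 = 2^4 · 3 · 7 · 83, so the number of primitive elements is φ(27888) = 7872.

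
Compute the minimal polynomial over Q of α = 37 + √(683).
m_α(x) = x^2 - 74x + 686

From α - 37 = √(683), squaring gives (α - 37)^2 = 683, i.e. α^2 - 74α + 1369 = 683, so α^2 - 74α + 686 = 0. The discriminant of x^2 - 74x + 686 is (-74)^2 - 4·(686) = 5476 - 2744 = 2732, and 4·(683) is not a perfect square in Q since 683 is squarefree and ≠ 1. Hence x^2 - 74x + 686 is irreducible over Q and is the minimal polynomial of α.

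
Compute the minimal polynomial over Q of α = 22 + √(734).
m_α(x) = x^2 - 44x - 250

From α - 22 = √(734), squaring gives (α - 22)^2 = 734, i.e. α^2 - 44α + 484 = 734, so α^2 - 44α - 250 = 0. The discriminant of x^2 - 44x - 250 is (-44)^2 - 4·(-250) = 1936 + 1000 = 2936, and 4·(734) is not a perfect square in Q since 734 is squarefree and ≠ 1. Hence x^2 - 44x - 250 is irreducible over Q and is the minimal polynomial of α.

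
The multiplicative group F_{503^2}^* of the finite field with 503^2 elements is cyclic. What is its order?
|F_{503^2}^*| = 253008

F_{503^2} has 503^2 = 253009 elements; its multiplicative group consists of all nonzero elements, so |F_{503^2}^*| = 253009 - 1 = 253008. (It is cyclic since any finite subgroup of the multiplicative group of a field is cyclic.)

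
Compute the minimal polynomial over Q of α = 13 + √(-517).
m_α(x) = x^2 - 26x + 686

From α - 13 = √(-517), squaring gives (α - 13)^2 = -517, i.e. α^2 - 26α + 169 = -517, so α^2 - 26α + 686 = 0. The discriminant of x^2 - 26x + 686 is (-26)^2 - 4·(686) = 676 - 2744 = -2068, and 4·(-517) is not a perfect square in Q since -517 is squarefree and ≠ 1. Hence x^2 - 26x + 686 is irreducible over Q and is the minimal polynomial of α.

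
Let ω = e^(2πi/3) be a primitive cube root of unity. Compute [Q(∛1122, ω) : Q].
[Q(∛1122, ω) : Q] = 6

[Q(∛1122):Q] = 3 (min poly x^3 - 1122, irreducible since 1122 is not a perfect cube). [Q(ω):Q] = 2 (min poly x^2 + x + 1). Since Q(∛1122) ⊂ R and ω ∉ R, we have ω ∉ Q(∛1122), so x^2 + x + 1 remains irreducible over Q(∛1122) and [Q(∛1122, ω) : Q(∛1122)] = 2. By the tower law, [Q(∛1122, ω) : Q] = 3 · 2 = 6. (In fact Q(∛1122, ω) is the splitting field of x^3 - 1122 over Q.)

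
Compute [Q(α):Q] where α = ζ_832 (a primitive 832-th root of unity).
[Q(α):Q] = 384

The minimal polynomial of ζ_832 over Q is the 832-th cyclotomic polynomial Φ_832(x), which is irreducible over Q and has degree φ(832) = 384. Hence [Q(α):Q] = φ(832) = 384.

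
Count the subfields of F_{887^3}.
F_{887^3} has 2 subfields

The subfields of F_{p^n} are exactly the fields F_{p^d} for d | n (each is the fixed field of the unique index-d subgroup of Gal(F_{p^n}/F_p) ≅ Z/nZ). The divisors of n = 3 are {1, 3}, giving 2 subfields: F_{887^1}, F_{887^3}.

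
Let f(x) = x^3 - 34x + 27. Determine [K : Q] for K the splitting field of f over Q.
[K : Q] = 6

By the rational root test, any rational root of the monic integer polynomial f(x) = x^3 - 34x + 27 must be an integer dividing the constant term 27, i.e. one of ±{1, 3, 9, 27}. Evaluating: f(1) = -6, f(-1) = 60, f(3) = -48, f(-3) = 102, f(9) = 450, f(-9) = -396, f(27) = 18792, f(-27) = -18738; none is 0, so f has no rational root and is therefore irreducible over Q (a cubic with no linear factor over a field is irreducible). For an irreducible cubic, the Galois group is A_3 or S_3 according as the discriminant disc(f) = -4a^3 - 27b^2 = -4·(-34)^3 - 27·(27)^2 = 137533 is or is not a square in Q. Here disc(f) = 137533 is not a perfect square in Q, so the Galois group of f over Q is not contained in A_3 and must be all of S_3. The splitting field has degree |S_3| = 6 over Q, so [K : Q] = 6.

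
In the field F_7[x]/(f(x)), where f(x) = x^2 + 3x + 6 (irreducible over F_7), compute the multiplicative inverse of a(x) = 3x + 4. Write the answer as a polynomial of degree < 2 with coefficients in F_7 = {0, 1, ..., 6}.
a(x)^(-1) ≡ 3x + 5 (mod f(x))

Since f is irreducible over F_7, F_7[x]/(f) is a field and a(x) ≠ 0 has an inverse. Apply the extended Euclidean algorithm to f(x) and a(x) in F_7[x]: f(x) = (5x + 6)·a(x) + (3). The last nonzero remainder is the constant 3 = gcd(f, a) in F_7. Back-substituting through the division chain expresses 3 = s(x)·a(x) + t(x)·f(x) with s(x) ≡ 2x + 1 (mod f), so (2x + 1)·a(x) ≡ 3 (mod f). Multiplying by 3^(-1) ≡ 5 in F_7 gives a(x)^(-1) ≡ 5·(2x + 1) ≡ 3x + 5 (mod f). Check: (3x + 4)·(3x + 5) = 2x^2 + 6x + 6 ≡ 1 (mod x^2 + 3x + 6).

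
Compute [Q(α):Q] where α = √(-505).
[Q(α):Q] = 2

[Q(α):Q] equals the degree of the minimal polynomial of α. Here α^2 = -505 and x^2 + 505 is irreducible (d = -505 is squarefree, ≠ 1, hence not a square), so deg(m_α) = 2. Thus [Q(α):Q] = 2.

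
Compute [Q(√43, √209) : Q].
[Q(√43, √209) : Q] = 4

[Q(√43):Q] = 2 (min poly x^2 - 43, irreducible since 43 is squarefree > 1). For the top step, suppose √209 ∈ Q(√43), say √209 = c + d√43 with c, d ∈ Q. Squaring: 209 = c^2 + 43d^2 + 2cd√43. Since √43 ∉ Q this forces 2cd = 0. If d = 0 then √209 = c ∈ Q, contradicting 209 squarefree > 1. If c = 0 then 209 = 43d^2, so 43·209 = (43d)^2 is a perfect square in Q — but 43·209 = 8987 is not a perfect square (since 43 and 209 are distinct squarefree integers). Contradiction. Hence √209 ∉ Q(√43), so x^2 - 209 stays irreducible over Q(√43) and [Q(√43, √209) : Q(√43)] = 2. By the tower law, [Q(√43, √209) : Q] = 2 · 2 = 4.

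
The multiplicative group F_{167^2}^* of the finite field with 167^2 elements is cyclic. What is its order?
|F_{167^2}^*| = 27888

F_{167^2} has 167^2 = 27889 elements; its multiplicative group consists of all nonzero elements, so |F_{167^2}^*| = 27889 - 1 = 27888. (It is cyclic since any finite subgroup of the multiplicative group of a field is cyclic.)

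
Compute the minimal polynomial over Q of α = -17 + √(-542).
m_α(x) = x^2 + 34x + 831

From α + 17 = √(-542), squaring gives (α + 17)^2 = -542, i.e. α^2 + 34α + 289 = -542, so α^2 + 34α + 831 = 0. The discriminant of x^2 + 34x + 831 is (34)^2 - 4·(831) = 1156 - 3324 = -2168, and 4·(-542) is not a perfect square in Q since -542 is squarefree and ≠ 1. Hence x^2 + 34x + 831 is irreducible over Q and is the minimal polynomial of α.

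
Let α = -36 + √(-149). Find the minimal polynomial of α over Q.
m_α(x) = x^2 + 72x + 1445

From α + 36 = √(-149), squaring gives (α + 36)^2 = -149, i.e. α^2 + 72α + 1296 = -149, so α^2 + 72α + 1445 = 0. The discriminant of x^2 + 72x + 1445 is (72)^2 - 4·(1445) = 5184 - 5780 = -596, and 4·(-149) is not a perfect square in Q since -149 is squarefree and ≠ 1. Hence x^2 + 72x + 1445 is irreducible over Q and is the minimal polynomial of α.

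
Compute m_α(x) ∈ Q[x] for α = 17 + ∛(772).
m_α(x) = x^3 - 51x^2 + 867x - 5685

Set β = α - 17 = ∛(772), so β^3 = 772. Then (α - 17)^3 - 772 = 0, i.e. α is a root of g(x) = (x - 17)^3 - 772 = x^3 - 51x^2 + 867x - 5685. Since g(x) = h(x - 17) where h(x) = x^3 - 772, and h is irreducible over Q (because 772 is not a perfect cube, so h has no rational root, and a monic cubic with no rational root is irreducible), g is also irreducible (irreducibility is preserved under the substitution x → x - 17). Hence m_α(x) = x^3 - 51x^2 + 867x - 5685.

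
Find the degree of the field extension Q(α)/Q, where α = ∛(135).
[Q(α):Q] = 3

The minimal polynomial of α is x^3 - 135, irreducible over Q since 135 is not a perfect cube (so x^3 - 135 has no rational root). Hence [Q(α):Q] = deg(m_α) = 3.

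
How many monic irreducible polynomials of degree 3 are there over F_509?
There are 43957240 monic irreducible polynomials of degree 3 over F_509

Each element of F_{509^3} that lies in no proper subfield is a root of exactly one monic irreducible of degree 3 over F_509, and each such polynomial has 3 distinct roots in F_{509^3}. By Möbius inversion the count is N_509(3) = (1/3) Σ_{d|3} μ(3/d) · 509^d = (1/3)(μ(3)·509^1 + μ(1)·509^3) = 131871720/3 = 43957240.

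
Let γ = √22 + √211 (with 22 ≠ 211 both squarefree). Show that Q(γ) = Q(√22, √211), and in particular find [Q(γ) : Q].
[Q(γ) : Q] = 4 (equivalently, Q(γ) = Q(√22, √211))

Obviously Q(γ) ⊆ Q(√22, √211), and [Q(√22, √211):Q] = 4 (since 22, 211 are distinct squarefree integers > 1 with 4642 not a perfect square). To show equality we compute the minimal polynomial of γ. From γ = √22 + √211: γ^2 = 22 + 2√(4642) + 211 = 233 + 2√(4642), so γ^2 - 233 = 2√(4642); squaring, (γ^2 - 233)^2 = 4·4642, i.e. γ^4 - 466γ^2 + 54289 - 18568 = 0, i.e. γ^4 - 466γ^2 + 35721 = 0. So γ is a root of x^4 - 466x^2 + 35721. This polynomial is irreducible over Q: it has no rational root (each ±√22 ± √211 is irrational), and any factorization into two quadratics over Q would force √(4642) ∈ Q (pairing opposite roots) or √22, √211 ∈ Q (other pairings), all impossible. Hence [Q(γ):Q] = 4 = [Q(√22, √211):Q], so Q(γ) = Q(√22, √211).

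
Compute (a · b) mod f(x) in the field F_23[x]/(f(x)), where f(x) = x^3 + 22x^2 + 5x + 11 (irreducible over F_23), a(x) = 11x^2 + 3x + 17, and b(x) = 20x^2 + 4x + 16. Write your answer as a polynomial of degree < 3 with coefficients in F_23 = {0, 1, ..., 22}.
a · b ≡ 5x^2 + 9x + 20 (mod f(x))

Multiply in F_23[x]: a(x)·b(x) = (11x^2 + 3x + 17)·(20x^2 + 4x + 16) = 13x^4 + 12x^3 + 22x^2 + x + 19. This has degree ≥ 3, so divide by f(x) over F_23: 13x^4 + 12x^3 + 22x^2 + x + 19 = (13x + 2)·(x^3 + 22x^2 + 5x + 11) + (5x^2 + 9x + 20). Hence a·b ≡ 5x^2 + 9x + 20 (mod f). (F_23[x]/(f) is a field with 23^3 = 12167 elements since f is irreducible of degree 3.)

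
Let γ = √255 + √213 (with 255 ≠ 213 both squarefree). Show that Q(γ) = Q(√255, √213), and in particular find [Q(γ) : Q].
[Q(γ) : Q] = 4 (equivalently, Q(γ) = Q(√255, √213))

Obviously Q(γ) ⊆ Q(√255, √213), and [Q(√255, √213):Q] = 4 (since 255, 213 are distinct squarefree integers > 1 with 54315 not a perfect square). To show equality we compute the minimal polynomial of γ. From γ = √255 + √213: γ^2 = 255 + 2√(54315) + 213 = 468 + 2√(54315), so γ^2 - 468 = 2√(54315); squaring, (γ^2 - 468)^2 = 4·54315, i.e. γ^4 - 936γ^2 + 219024 - 217260 = 0, i.e. γ^4 - 936γ^2 + 1764 = 0. So γ is a root of x^4 - 936x^2 + 1764. This polynomial is irreducible over Q: it has no rational root (each ±√255 ± √213 is irrational), and any factorization into two quadratics over Q would force √(54315) ∈ Q (pairing opposite roots) or √255, √213 ∈ Q (other pairings), all impossible. Hence [Q(γ):Q] = 4 = [Q(√255, √213):Q], so Q(γ) = Q(√255, √213).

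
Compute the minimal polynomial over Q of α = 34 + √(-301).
m_α(x) = x^2 - 68x + 1457

From α - 34 = √(-301), squaring gives (α - 34)^2 = -301, i.e. α^2 - 68α + 1156 = -301, so α^2 - 68α + 1457 = 0. The discriminant of x^2 - 68x + 1457 is (-68)^2 - 4·(1457) = 4624 - 5828 = -1204, and 4·(-301) is not a perfect square in Q since -301 is squarefree and ≠ 1. Hence x^2 - 68x + 1457 is irreducible over Q and is the minimal polynomial of α.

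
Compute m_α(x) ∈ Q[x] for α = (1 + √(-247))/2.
m_α(x) = x^2 - x + 62

From 2α - 1 = √(-247), squaring gives (2α - 1)^2 = -247, i.e. 4α^2 - 4α + 1 = -247, so α^2 - α + (1 + 247)/4 = 0. Since -247 ≡ 1 (mod 4), (1 + 247)/4 = 62 ∈ Z. The polynomial x^2 - x + 62 has discriminant 1 - 4·(62) = -247, which is not a perfect square in Q (d = -247 is squarefree and ≠ 1), so x^2 - x + 62 is irreducible over Q. It is the minimal polynomial of α.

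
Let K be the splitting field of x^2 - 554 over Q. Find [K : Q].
[K : Q] = 2

f(x) = x^2 - 554 factors as (x - √554)(x + √554). The splitting field is K = Q(√554). Since 554 is squarefree and > 1, it is not a perfect square, so x^2 - 554 is irreducible over Q and [Q(√554) : Q] = 2. Hence [K : Q] = 2.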